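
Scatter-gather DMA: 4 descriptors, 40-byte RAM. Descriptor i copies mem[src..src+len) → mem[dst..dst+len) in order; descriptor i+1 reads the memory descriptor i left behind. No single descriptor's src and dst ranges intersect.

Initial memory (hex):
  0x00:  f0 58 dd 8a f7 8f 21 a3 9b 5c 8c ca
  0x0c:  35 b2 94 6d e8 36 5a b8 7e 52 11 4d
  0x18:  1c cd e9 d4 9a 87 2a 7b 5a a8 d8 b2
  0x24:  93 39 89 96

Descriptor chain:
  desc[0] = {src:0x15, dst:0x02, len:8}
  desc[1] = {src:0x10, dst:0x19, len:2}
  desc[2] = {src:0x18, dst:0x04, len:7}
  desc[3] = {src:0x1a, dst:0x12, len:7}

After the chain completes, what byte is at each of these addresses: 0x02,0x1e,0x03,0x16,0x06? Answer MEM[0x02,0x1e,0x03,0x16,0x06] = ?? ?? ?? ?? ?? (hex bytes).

MEM[0x02,0x1e,0x03,0x16,0x06] = 52 2a 11 2a 36

#0 dst[0x02+8] := {0x52,0x11,0x4d,0x1c,0xcd,0xe9,0xd4,0x9a}
#1 dst[0x19+2] := {0xe8,0x36}
#2 dst[0x04+7] := {0x1c,0xe8,0x36,0xd4,0x9a,0x87,0x2a}
#3 dst[0x12+7] := {0x36,0xd4,0x9a,0x87,0x2a,0x7b,0x5a}
query mem[0x02]=0x52, mem[0x1e]=0x2a, mem[0x03]=0x11, mem[0x16]=0x2a, mem[0x06]=0x36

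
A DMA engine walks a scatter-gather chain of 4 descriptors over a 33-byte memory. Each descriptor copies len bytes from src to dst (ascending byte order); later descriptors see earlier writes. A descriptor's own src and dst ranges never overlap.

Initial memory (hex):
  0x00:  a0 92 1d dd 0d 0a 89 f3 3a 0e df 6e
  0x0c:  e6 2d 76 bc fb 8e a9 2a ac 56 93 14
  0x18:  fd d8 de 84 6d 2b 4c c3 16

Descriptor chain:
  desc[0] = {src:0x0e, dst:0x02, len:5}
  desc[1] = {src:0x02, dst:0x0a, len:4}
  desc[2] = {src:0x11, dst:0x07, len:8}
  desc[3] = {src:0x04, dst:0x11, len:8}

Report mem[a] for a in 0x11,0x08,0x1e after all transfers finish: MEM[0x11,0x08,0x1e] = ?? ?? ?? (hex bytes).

[0] 0x0e->0x02 len=5 : 76 bc fb 8e a9
[1] 0x02->0x0a len=4 : 76 bc fb 8e
[2] 0x11->0x07 len=8 : 8e a9 2a ac 56 93 14 fd
[3] 0x04->0x11 len=8 : fb 8e a9 8e a9 2a ac 56
query mem[0x11]=0xfb, mem[0x08]=0xa9, mem[0x1e]=0x4c

MEM[0x11,0x08,0x1e] = fb a9 4c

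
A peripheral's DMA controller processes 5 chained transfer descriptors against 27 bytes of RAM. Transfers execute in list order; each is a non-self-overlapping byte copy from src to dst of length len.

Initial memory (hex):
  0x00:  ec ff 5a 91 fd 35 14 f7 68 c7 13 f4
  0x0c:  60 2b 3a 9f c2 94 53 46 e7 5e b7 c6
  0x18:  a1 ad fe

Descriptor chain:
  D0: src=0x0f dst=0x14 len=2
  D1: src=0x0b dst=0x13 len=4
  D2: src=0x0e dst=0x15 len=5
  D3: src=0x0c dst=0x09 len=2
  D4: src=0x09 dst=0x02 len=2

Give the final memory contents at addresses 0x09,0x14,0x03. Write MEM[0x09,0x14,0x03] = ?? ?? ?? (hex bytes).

#0 dst[0x14+2] := {0x9f,0xc2}
#1 dst[0x13+4] := {0xf4,0x60,0x2b,0x3a}
#2 dst[0x15+5] := {0x3a,0x9f,0xc2,0x94,0x53}
#3 dst[0x09+2] := {0x60,0x2b}
#4 dst[0x02+2] := {0x60,0x2b}
query mem[0x09]=0x60, mem[0x14]=0x60, mem[0x03]=0x2b

MEM[0x09,0x14,0x03] = 60 60 2b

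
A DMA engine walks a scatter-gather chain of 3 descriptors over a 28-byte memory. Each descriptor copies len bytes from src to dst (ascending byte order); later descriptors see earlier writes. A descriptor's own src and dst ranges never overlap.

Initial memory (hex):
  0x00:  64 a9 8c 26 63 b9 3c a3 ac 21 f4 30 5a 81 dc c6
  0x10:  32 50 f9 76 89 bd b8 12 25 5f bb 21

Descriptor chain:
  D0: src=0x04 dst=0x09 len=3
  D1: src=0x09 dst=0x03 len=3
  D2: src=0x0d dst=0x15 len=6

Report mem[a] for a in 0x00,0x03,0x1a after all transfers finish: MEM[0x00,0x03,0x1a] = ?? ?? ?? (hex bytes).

MEM[0x00,0x03,0x1a] = 64 63 f9

[0] 0x04->0x09 len=3 : 63 b9 3c
[1] 0x09->0x03 len=3 : 63 b9 3c
[2] 0x0d->0x15 len=6 : 81 dc c6 32 50 f9
query mem[0x00]=0x64, mem[0x03]=0x63, mem[0x1a]=0xf9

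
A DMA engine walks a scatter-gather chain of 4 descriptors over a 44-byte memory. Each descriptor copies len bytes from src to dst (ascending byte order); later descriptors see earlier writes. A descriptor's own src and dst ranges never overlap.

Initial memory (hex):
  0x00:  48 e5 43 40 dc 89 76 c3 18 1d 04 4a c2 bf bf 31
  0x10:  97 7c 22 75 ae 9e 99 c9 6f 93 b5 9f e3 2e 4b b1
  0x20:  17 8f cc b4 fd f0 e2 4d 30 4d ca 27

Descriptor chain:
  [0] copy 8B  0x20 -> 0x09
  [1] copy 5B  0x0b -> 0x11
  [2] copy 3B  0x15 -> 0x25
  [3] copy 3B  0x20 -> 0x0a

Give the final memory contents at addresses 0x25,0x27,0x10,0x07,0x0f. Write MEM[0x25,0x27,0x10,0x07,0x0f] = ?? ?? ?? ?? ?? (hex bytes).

MEM[0x25,0x27,0x10,0x07,0x0f] = e2 c9 4d c3 e2

#0 dst[0x09+8] := {0x17,0x8f,0xcc,0xb4,0xfd,0xf0,0xe2,0x4d}
#1 dst[0x11+5] := {0xcc,0xb4,0xfd,0xf0,0xe2}
#2 dst[0x25+3] := {0xe2,0x99,0xc9}
#3 dst[0x0a+3] := {0x17,0x8f,0xcc}
query mem[0x25]=0xe2, mem[0x27]=0xc9, mem[0x10]=0x4d, mem[0x07]=0xc3, mem[0x0f]=0xe2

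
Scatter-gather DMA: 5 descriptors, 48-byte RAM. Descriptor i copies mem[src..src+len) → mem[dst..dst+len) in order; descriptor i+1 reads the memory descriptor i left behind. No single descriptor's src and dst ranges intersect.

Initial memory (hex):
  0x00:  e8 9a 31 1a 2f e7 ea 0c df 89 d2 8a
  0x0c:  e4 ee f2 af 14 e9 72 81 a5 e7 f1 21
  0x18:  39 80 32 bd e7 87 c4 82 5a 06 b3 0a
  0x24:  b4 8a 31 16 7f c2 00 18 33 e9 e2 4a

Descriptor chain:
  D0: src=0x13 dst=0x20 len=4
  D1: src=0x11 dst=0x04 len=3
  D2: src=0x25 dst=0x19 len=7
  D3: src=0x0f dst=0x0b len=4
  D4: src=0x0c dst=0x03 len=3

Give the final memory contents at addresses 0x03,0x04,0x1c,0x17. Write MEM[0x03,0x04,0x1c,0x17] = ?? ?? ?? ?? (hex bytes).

  after D0: wrote 4B at 0x20 = 81a5e7f1
  after D1: wrote 3B at 0x04 = e97281
  after D2: wrote 7B at 0x19 = 8a31167fc20018
  after D3: wrote 4B at 0x0b = af14e972
  after D4: wrote 3B at 0x03 = 14e972
query mem[0x03]=0x14, mem[0x04]=0xe9, mem[0x1c]=0x7f, mem[0x17]=0x21

MEM[0x03,0x04,0x1c,0x17] = 14 e9 7f 21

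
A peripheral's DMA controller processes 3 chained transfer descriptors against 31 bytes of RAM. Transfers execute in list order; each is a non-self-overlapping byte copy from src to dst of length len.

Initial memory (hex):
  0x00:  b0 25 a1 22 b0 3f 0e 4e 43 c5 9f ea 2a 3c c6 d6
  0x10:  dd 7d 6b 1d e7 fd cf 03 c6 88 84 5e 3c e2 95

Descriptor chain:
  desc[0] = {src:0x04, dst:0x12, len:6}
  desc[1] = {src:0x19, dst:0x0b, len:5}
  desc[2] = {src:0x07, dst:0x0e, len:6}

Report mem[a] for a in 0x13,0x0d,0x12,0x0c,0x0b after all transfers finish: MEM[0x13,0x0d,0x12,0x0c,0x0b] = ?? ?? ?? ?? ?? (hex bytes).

MEM[0x13,0x0d,0x12,0x0c,0x0b] = 84 5e 88 84 88

[0] 0x04->0x12 len=6 : b0 3f 0e 4e 43 c5
[1] 0x19->0x0b len=5 : 88 84 5e 3c e2
[2] 0x07->0x0e len=6 : 4e 43 c5 9f 88 84
query mem[0x13]=0x84, mem[0x0d]=0x5e, mem[0x12]=0x88, mem[0x0c]=0x84, mem[0x0b]=0x88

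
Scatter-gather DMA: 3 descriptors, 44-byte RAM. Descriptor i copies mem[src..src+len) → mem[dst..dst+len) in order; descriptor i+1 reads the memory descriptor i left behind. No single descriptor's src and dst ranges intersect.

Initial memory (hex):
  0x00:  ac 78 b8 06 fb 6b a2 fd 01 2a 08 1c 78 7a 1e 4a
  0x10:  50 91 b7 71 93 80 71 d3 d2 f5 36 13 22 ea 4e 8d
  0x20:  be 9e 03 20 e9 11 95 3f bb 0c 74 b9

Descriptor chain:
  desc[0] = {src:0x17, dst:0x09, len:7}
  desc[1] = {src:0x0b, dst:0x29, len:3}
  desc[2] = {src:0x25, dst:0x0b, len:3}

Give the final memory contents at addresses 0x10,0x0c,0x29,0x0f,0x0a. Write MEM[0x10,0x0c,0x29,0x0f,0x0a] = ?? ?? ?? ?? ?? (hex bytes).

MEM[0x10,0x0c,0x29,0x0f,0x0a] = 50 95 f5 ea d2

#0 dst[0x09+7] := {0xd3,0xd2,0xf5,0x36,0x13,0x22,0xea}
#1 dst[0x29+3] := {0xf5,0x36,0x13}
#2 dst[0x0b+3] := {0x11,0x95,0x3f}
query mem[0x10]=0x50, mem[0x0c]=0x95, mem[0x29]=0xf5, mem[0x0f]=0xea, mem[0x0a]=0xd2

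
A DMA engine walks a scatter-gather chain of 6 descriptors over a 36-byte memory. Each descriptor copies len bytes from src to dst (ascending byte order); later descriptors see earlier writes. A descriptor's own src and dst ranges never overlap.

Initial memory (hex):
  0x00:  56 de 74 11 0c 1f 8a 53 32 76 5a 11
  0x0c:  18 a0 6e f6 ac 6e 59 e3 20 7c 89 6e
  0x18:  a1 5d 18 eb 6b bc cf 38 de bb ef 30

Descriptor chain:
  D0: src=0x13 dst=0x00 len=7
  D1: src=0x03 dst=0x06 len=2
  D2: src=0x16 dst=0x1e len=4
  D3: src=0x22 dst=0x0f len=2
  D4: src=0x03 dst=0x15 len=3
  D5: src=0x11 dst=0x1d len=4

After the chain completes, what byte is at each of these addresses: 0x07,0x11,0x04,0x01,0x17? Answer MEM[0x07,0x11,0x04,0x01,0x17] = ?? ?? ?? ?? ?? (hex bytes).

  after D0: wrote 7B at 0x00 = e3207c896ea15d
  after D1: wrote 2B at 0x06 = 896e
  after D2: wrote 4B at 0x1e = 896ea15d
  after D3: wrote 2B at 0x0f = ef30
  after D4: wrote 3B at 0x15 = 896ea1
  after D5: wrote 4B at 0x1d = 6e59e320
query mem[0x07]=0x6e, mem[0x11]=0x6e, mem[0x04]=0x6e, mem[0x01]=0x20, mem[0x17]=0xa1

MEM[0x07,0x11,0x04,0x01,0x17] = 6e 6e 6e 20 a1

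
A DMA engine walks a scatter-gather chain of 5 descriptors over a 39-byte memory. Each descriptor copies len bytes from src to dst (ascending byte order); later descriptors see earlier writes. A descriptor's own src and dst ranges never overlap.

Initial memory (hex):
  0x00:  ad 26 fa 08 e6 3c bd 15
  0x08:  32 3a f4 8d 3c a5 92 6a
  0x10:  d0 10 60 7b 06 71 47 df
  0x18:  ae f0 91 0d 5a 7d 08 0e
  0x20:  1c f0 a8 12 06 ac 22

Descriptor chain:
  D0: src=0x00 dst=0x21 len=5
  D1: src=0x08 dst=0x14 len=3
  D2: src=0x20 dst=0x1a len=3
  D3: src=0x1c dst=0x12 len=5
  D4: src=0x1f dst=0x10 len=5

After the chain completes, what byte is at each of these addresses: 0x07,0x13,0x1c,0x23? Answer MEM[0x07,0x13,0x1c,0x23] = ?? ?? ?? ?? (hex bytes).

D0: mem[0x21..0x25] <- [ad 26 fa 08 e6]
D1: mem[0x14..0x16] <- [32 3a f4]
D2: mem[0x1a..0x1c] <- [1c ad 26]
D3: mem[0x12..0x16] <- [26 7d 08 0e 1c]
D4: mem[0x10..0x14] <- [0e 1c ad 26 fa]
query mem[0x07]=0x15, mem[0x13]=0x26, mem[0x1c]=0x26, mem[0x23]=0xfa

MEM[0x07,0x13,0x1c,0x23] = 15 26 26 fa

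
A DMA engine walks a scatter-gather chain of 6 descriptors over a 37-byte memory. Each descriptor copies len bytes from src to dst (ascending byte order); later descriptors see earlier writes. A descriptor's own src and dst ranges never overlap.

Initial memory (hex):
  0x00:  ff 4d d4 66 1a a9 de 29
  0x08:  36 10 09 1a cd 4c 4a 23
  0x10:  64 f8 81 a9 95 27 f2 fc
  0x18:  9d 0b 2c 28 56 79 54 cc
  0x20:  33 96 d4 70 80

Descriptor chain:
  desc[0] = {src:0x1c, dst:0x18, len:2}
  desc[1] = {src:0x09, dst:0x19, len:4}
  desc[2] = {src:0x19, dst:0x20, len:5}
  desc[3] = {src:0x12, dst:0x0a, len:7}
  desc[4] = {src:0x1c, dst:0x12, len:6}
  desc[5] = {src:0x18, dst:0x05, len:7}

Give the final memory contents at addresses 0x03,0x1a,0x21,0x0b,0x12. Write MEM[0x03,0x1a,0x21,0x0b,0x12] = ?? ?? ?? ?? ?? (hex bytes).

MEM[0x03,0x1a,0x21,0x0b,0x12] = 66 09 09 54 cd

[0] 0x1c->0x18 len=2 : 56 79
[1] 0x09->0x19 len=4 : 10 09 1a cd
[2] 0x19->0x20 len=5 : 10 09 1a cd 79
[3] 0x12->0x0a len=7 : 81 a9 95 27 f2 fc 56
[4] 0x1c->0x12 len=6 : cd 79 54 cc 10 09
[5] 0x18->0x05 len=7 : 56 10 09 1a cd 79 54
query mem[0x03]=0x66, mem[0x1a]=0x09, mem[0x21]=0x09, mem[0x0b]=0x54, mem[0x12]=0xcd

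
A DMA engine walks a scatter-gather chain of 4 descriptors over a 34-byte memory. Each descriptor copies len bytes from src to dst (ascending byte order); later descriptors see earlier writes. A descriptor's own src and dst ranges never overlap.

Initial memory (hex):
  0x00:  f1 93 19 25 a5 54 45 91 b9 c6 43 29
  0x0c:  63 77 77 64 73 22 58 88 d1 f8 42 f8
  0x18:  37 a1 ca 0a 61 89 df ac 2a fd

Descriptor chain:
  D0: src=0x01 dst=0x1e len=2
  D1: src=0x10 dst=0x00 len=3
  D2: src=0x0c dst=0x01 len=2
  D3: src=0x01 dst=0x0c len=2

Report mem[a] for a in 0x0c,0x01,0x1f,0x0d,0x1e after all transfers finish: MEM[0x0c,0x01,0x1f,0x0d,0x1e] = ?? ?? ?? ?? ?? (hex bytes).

D0: mem[0x1e..0x1f] <- [93 19]
D1: mem[0x00..0x02] <- [73 22 58]
D2: mem[0x01..0x02] <- [63 77]
D3: mem[0x0c..0x0d] <- [63 77]
query mem[0x0c]=0x63, mem[0x01]=0x63, mem[0x1f]=0x19, mem[0x0d]=0x77, mem[0x1e]=0x93

MEM[0x0c,0x01,0x1f,0x0d,0x1e] = 63 63 19 77 93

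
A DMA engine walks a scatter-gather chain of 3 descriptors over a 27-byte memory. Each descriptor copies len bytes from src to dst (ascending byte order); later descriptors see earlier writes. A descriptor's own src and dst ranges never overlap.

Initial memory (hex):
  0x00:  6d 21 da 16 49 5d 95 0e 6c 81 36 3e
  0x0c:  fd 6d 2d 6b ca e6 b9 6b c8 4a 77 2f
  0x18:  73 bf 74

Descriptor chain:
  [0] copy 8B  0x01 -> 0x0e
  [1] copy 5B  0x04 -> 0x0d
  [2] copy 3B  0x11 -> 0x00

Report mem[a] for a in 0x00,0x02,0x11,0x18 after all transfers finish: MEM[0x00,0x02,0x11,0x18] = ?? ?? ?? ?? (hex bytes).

  after D0: wrote 8B at 0x0e = 21da16495d950e6c
  after D1: wrote 5B at 0x0d = 495d950e6c
  after D2: wrote 3B at 0x00 = 6c5d95
query mem[0x00]=0x6c, mem[0x02]=0x95, mem[0x11]=0x6c, mem[0x18]=0x73

MEM[0x00,0x02,0x11,0x18] = 6c 95 6c 73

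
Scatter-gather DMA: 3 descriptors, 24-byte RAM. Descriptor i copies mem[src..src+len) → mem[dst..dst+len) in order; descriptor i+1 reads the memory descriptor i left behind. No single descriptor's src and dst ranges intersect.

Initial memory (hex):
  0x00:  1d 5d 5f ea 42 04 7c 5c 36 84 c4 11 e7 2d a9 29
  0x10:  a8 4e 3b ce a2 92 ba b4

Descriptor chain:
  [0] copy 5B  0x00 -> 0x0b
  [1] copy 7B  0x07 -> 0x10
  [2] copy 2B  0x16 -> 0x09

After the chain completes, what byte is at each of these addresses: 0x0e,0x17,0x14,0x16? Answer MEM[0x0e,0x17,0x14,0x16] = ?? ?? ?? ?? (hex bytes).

MEM[0x0e,0x17,0x14,0x16] = ea b4 1d 5f

[0] 0x00->0x0b len=5 : 1d 5d 5f ea 42
[1] 0x07->0x10 len=7 : 5c 36 84 c4 1d 5d 5f
[2] 0x16->0x09 len=2 : 5f b4
query mem[0x0e]=0xea, mem[0x17]=0xb4, mem[0x14]=0x1d, mem[0x16]=0x5f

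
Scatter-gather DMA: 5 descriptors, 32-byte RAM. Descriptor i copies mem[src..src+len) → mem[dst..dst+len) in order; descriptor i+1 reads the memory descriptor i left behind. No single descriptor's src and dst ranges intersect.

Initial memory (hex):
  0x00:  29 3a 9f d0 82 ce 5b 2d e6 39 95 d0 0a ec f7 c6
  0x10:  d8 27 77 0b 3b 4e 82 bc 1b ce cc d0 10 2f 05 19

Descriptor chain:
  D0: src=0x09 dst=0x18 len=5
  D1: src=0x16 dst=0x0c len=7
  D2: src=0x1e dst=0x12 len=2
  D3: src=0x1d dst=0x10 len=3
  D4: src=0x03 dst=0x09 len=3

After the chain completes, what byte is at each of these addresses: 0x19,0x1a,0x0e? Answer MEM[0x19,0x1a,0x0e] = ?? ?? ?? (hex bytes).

MEM[0x19,0x1a,0x0e] = 95 d0 39

[0] 0x09->0x18 len=5 : 39 95 d0 0a ec
[1] 0x16->0x0c len=7 : 82 bc 39 95 d0 0a ec
[2] 0x1e->0x12 len=2 : 05 19
[3] 0x1d->0x10 len=3 : 2f 05 19
[4] 0x03->0x09 len=3 : d0 82 ce
query mem[0x19]=0x95, mem[0x1a]=0xd0, mem[0x0e]=0x39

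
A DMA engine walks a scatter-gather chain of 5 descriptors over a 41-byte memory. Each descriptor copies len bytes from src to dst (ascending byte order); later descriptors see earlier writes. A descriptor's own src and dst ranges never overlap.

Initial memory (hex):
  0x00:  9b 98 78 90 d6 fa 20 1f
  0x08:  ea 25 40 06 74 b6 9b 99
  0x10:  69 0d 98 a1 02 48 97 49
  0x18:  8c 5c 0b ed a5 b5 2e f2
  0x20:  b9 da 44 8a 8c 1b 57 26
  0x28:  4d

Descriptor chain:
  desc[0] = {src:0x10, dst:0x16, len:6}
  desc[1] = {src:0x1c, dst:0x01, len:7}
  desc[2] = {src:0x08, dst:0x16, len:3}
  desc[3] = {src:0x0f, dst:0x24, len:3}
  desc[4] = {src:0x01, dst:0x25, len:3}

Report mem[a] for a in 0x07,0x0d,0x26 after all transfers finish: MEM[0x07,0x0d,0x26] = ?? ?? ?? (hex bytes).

MEM[0x07,0x0d,0x26] = 44 b6 b5

#0 dst[0x16+6] := {0x69,0x0d,0x98,0xa1,0x02,0x48}
#1 dst[0x01+7] := {0xa5,0xb5,0x2e,0xf2,0xb9,0xda,0x44}
#2 dst[0x16+3] := {0xea,0x25,0x40}
#3 dst[0x24+3] := {0x99,0x69,0x0d}
#4 dst[0x25+3] := {0xa5,0xb5,0x2e}
query mem[0x07]=0x44, mem[0x0d]=0xb6, mem[0x26]=0xb5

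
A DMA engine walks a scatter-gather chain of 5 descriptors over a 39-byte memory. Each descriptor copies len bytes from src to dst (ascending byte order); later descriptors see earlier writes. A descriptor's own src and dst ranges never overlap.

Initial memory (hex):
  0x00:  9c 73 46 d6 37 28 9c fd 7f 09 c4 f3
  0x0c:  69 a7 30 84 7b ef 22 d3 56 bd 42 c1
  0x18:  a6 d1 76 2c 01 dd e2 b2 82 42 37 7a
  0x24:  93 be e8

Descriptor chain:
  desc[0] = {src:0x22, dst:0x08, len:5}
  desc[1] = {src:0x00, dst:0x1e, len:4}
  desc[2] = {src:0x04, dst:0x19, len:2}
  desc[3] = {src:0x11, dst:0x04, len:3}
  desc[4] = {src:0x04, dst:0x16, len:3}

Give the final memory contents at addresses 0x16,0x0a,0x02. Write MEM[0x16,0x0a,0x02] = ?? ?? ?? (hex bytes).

MEM[0x16,0x0a,0x02] = ef 93 46

  after D0: wrote 5B at 0x08 = 377a93bee8
  after D1: wrote 4B at 0x1e = 9c7346d6
  after D2: wrote 2B at 0x19 = 3728
  after D3: wrote 3B at 0x04 = ef22d3
  after D4: wrote 3B at 0x16 = ef22d3
query mem[0x16]=0xef, mem[0x0a]=0x93, mem[0x02]=0x46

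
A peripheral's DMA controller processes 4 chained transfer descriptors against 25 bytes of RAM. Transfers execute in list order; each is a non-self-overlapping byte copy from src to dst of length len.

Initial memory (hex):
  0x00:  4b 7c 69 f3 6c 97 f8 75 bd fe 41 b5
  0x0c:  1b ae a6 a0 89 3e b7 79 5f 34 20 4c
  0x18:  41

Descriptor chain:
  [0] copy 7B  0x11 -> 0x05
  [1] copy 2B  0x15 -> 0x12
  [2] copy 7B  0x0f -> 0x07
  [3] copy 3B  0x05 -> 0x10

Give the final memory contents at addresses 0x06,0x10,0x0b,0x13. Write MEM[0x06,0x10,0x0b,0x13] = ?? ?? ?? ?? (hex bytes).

MEM[0x06,0x10,0x0b,0x13] = b7 3e 20 20

#0 dst[0x05+7] := {0x3e,0xb7,0x79,0x5f,0x34,0x20,0x4c}
#1 dst[0x12+2] := {0x34,0x20}
#2 dst[0x07+7] := {0xa0,0x89,0x3e,0x34,0x20,0x5f,0x34}
#3 dst[0x10+3] := {0x3e,0xb7,0xa0}
query mem[0x06]=0xb7, mem[0x10]=0x3e, mem[0x0b]=0x20, mem[0x13]=0x20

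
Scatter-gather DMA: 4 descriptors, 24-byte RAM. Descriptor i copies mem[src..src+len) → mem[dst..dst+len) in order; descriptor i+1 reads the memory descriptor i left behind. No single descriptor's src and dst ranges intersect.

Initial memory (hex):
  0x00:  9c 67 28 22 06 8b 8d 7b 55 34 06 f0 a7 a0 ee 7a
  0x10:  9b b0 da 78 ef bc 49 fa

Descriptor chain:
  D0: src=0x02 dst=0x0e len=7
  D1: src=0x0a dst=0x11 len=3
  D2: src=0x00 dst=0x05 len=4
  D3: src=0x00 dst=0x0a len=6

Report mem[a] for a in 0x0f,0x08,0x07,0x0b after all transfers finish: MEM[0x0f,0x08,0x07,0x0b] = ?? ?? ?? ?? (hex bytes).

MEM[0x0f,0x08,0x07,0x0b] = 9c 22 28 67

  after D0: wrote 7B at 0x0e = 2822068b8d7b55
  after D1: wrote 3B at 0x11 = 06f0a7
  after D2: wrote 4B at 0x05 = 9c672822
  after D3: wrote 6B at 0x0a = 9c672822069c
query mem[0x0f]=0x9c, mem[0x08]=0x22, mem[0x07]=0x28, mem[0x0b]=0x67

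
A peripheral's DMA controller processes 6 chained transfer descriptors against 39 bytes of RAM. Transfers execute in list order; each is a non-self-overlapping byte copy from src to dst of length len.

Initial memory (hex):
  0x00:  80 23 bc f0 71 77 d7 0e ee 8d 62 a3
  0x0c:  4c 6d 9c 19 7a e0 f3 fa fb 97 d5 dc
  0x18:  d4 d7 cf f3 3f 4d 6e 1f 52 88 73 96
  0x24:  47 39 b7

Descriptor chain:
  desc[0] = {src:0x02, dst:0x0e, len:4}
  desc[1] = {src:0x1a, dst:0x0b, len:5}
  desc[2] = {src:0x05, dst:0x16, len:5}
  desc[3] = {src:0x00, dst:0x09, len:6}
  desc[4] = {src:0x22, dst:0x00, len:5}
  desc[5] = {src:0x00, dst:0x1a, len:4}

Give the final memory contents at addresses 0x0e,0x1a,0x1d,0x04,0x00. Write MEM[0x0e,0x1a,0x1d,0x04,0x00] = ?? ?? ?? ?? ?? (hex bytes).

MEM[0x0e,0x1a,0x1d,0x04,0x00] = 77 73 39 b7 73

D0: mem[0x0e..0x11] <- [bc f0 71 77]
D1: mem[0x0b..0x0f] <- [cf f3 3f 4d 6e]
D2: mem[0x16..0x1a] <- [77 d7 0e ee 8d]
D3: mem[0x09..0x0e] <- [80 23 bc f0 71 77]
D4: mem[0x00..0x04] <- [73 96 47 39 b7]
D5: mem[0x1a..0x1d] <- [73 96 47 39]
query mem[0x0e]=0x77, mem[0x1a]=0x73, mem[0x1d]=0x39, mem[0x04]=0xb7, mem[0x00]=0x73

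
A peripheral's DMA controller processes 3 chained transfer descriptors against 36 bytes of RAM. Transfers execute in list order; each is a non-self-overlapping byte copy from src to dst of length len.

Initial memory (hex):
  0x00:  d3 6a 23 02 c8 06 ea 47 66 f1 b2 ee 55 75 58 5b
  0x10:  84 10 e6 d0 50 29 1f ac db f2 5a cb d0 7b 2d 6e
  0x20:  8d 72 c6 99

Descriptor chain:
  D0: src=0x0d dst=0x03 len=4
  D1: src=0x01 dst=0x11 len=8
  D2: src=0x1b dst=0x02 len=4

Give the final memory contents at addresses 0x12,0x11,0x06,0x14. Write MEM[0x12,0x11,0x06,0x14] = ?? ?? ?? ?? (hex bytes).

  after D0: wrote 4B at 0x03 = 75585b84
  after D1: wrote 8B at 0x11 = 6a2375585b844766
  after D2: wrote 4B at 0x02 = cbd07b2d
query mem[0x12]=0x23, mem[0x11]=0x6a, mem[0x06]=0x84, mem[0x14]=0x58

MEM[0x12,0x11,0x06,0x14] = 23 6a 84 58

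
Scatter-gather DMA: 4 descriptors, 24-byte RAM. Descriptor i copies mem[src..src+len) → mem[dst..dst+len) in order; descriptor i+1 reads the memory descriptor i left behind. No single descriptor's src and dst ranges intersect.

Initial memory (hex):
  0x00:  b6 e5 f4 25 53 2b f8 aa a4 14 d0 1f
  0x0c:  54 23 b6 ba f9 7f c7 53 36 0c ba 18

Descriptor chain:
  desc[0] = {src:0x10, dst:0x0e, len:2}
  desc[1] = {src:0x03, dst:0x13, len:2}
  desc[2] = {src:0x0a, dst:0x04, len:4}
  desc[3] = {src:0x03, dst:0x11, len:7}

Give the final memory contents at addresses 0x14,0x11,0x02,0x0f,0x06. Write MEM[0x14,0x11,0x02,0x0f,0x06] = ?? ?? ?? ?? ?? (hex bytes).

#0 dst[0x0e+2] := {0xf9,0x7f}
#1 dst[0x13+2] := {0x25,0x53}
#2 dst[0x04+4] := {0xd0,0x1f,0x54,0x23}
#3 dst[0x11+7] := {0x25,0xd0,0x1f,0x54,0x23,0xa4,0x14}
query mem[0x14]=0x54, mem[0x11]=0x25, mem[0x02]=0xf4, mem[0x0f]=0x7f, mem[0x06]=0x54

MEM[0x14,0x11,0x02,0x0f,0x06] = 54 25 f4 7f 54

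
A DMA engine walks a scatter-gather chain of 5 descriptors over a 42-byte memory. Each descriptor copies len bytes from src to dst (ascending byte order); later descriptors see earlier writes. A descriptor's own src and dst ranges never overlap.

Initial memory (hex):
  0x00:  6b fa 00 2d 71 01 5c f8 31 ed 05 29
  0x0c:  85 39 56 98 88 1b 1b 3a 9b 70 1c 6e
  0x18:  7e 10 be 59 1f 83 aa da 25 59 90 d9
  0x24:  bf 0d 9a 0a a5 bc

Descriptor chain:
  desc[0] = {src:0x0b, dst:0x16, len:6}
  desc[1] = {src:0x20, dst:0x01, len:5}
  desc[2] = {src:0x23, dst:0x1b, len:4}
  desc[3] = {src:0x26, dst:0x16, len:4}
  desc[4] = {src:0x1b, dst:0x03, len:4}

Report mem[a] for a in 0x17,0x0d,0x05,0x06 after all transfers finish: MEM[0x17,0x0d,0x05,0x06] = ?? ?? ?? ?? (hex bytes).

MEM[0x17,0x0d,0x05,0x06] = 0a 39 0d 9a

#0 dst[0x16+6] := {0x29,0x85,0x39,0x56,0x98,0x88}
#1 dst[0x01+5] := {0x25,0x59,0x90,0xd9,0xbf}
#2 dst[0x1b+4] := {0xd9,0xbf,0x0d,0x9a}
#3 dst[0x16+4] := {0x9a,0x0a,0xa5,0xbc}
#4 dst[0x03+4] := {0xd9,0xbf,0x0d,0x9a}
query mem[0x17]=0x0a, mem[0x0d]=0x39, mem[0x05]=0x0d, mem[0x06]=0x9a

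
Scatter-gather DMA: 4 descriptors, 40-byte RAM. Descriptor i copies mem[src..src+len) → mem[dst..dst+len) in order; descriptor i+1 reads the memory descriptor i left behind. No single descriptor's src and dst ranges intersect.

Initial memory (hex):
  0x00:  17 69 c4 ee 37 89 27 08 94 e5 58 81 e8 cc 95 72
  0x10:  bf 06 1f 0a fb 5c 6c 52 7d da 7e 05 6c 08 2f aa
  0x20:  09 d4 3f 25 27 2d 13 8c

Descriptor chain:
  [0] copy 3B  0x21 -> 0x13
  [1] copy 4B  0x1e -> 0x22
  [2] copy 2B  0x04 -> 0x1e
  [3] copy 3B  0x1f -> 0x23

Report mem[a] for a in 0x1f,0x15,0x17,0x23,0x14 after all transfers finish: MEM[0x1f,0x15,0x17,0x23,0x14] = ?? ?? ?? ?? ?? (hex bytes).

#0 dst[0x13+3] := {0xd4,0x3f,0x25}
#1 dst[0x22+4] := {0x2f,0xaa,0x09,0xd4}
#2 dst[0x1e+2] := {0x37,0x89}
#3 dst[0x23+3] := {0x89,0x09,0xd4}
query mem[0x1f]=0x89, mem[0x15]=0x25, mem[0x17]=0x52, mem[0x23]=0x89, mem[0x14]=0x3f

MEM[0x1f,0x15,0x17,0x23,0x14] = 89 25 52 89 3f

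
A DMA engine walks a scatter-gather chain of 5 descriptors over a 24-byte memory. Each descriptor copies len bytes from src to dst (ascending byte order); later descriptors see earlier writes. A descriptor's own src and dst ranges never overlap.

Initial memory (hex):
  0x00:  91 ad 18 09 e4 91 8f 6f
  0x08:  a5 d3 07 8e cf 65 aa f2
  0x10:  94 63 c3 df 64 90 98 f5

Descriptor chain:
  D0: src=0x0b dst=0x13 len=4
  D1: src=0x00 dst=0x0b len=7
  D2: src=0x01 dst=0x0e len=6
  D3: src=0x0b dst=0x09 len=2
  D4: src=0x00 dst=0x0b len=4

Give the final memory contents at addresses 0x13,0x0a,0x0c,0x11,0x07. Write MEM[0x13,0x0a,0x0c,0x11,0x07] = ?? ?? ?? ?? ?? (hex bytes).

MEM[0x13,0x0a,0x0c,0x11,0x07] = 8f ad ad e4 6f

#0 dst[0x13+4] := {0x8e,0xcf,0x65,0xaa}
#1 dst[0x0b+7] := {0x91,0xad,0x18,0x09,0xe4,0x91,0x8f}
#2 dst[0x0e+6] := {0xad,0x18,0x09,0xe4,0x91,0x8f}
#3 dst[0x09+2] := {0x91,0xad}
#4 dst[0x0b+4] := {0x91,0xad,0x18,0x09}
query mem[0x13]=0x8f, mem[0x0a]=0xad, mem[0x0c]=0xad, mem[0x11]=0xe4, mem[0x07]=0x6f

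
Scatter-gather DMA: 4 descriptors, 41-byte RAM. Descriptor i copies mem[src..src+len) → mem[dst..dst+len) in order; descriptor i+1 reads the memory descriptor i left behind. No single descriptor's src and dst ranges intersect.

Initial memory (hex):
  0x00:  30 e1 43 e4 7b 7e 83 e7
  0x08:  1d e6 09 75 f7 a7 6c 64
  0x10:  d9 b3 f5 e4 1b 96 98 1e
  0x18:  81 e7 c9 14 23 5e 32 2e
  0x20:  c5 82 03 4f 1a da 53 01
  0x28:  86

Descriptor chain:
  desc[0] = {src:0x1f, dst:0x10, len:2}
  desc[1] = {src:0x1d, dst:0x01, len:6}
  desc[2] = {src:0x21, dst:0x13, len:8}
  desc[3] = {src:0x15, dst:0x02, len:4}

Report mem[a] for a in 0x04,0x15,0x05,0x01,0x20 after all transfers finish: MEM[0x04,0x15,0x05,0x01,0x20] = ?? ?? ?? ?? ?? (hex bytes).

D0: mem[0x10..0x11] <- [2e c5]
D1: mem[0x01..0x06] <- [5e 32 2e c5 82 03]
D2: mem[0x13..0x1a] <- [82 03 4f 1a da 53 01 86]
D3: mem[0x02..0x05] <- [4f 1a da 53]
query mem[0x04]=0xda, mem[0x15]=0x4f, mem[0x05]=0x53, mem[0x01]=0x5e, mem[0x20]=0xc5

MEM[0x04,0x15,0x05,0x01,0x20] = da 4f 53 5e c5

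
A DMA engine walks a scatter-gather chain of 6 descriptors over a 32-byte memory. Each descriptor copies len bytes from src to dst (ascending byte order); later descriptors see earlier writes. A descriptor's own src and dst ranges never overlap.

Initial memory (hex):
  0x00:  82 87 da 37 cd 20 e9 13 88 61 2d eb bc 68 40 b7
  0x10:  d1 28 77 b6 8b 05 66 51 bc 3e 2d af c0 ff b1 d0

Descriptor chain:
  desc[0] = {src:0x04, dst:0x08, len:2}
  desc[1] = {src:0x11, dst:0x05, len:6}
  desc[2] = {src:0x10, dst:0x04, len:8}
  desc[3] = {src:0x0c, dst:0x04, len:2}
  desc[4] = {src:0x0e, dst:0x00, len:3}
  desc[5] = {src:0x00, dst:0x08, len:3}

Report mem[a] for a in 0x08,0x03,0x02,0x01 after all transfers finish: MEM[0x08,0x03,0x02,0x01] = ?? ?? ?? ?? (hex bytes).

MEM[0x08,0x03,0x02,0x01] = 40 37 d1 b7

  after D0: wrote 2B at 0x08 = cd20
  after D1: wrote 6B at 0x05 = 2877b68b0566
  after D2: wrote 8B at 0x04 = d12877b68b056651
  after D3: wrote 2B at 0x04 = bc68
  after D4: wrote 3B at 0x00 = 40b7d1
  after D5: wrote 3B at 0x08 = 40b7d1
query mem[0x08]=0x40, mem[0x03]=0x37, mem[0x02]=0xd1, mem[0x01]=0xb7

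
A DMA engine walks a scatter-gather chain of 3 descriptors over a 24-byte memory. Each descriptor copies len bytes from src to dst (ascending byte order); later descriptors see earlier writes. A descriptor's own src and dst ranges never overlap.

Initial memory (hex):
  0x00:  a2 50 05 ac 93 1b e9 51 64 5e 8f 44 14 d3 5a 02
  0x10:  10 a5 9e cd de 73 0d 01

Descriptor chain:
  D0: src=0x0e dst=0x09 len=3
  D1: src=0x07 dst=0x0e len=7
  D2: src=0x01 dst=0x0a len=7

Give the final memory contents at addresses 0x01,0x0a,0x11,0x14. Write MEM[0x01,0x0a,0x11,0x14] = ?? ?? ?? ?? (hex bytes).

MEM[0x01,0x0a,0x11,0x14] = 50 50 02 d3

#0 dst[0x09+3] := {0x5a,0x02,0x10}
#1 dst[0x0e+7] := {0x51,0x64,0x5a,0x02,0x10,0x14,0xd3}
#2 dst[0x0a+7] := {0x50,0x05,0xac,0x93,0x1b,0xe9,0x51}
query mem[0x01]=0x50, mem[0x0a]=0x50, mem[0x11]=0x02, mem[0x14]=0xd3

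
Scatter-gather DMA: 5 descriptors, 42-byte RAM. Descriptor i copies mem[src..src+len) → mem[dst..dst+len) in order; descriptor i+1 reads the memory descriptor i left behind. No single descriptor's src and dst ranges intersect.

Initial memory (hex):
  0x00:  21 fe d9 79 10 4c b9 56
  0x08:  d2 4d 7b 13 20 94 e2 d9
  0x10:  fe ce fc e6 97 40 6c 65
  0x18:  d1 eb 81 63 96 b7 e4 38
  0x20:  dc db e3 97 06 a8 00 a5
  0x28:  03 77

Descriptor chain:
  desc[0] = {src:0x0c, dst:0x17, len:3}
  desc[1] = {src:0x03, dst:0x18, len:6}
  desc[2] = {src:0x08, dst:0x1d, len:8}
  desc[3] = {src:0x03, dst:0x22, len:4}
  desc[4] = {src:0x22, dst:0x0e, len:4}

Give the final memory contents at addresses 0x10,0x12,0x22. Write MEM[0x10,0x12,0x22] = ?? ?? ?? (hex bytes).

MEM[0x10,0x12,0x22] = 4c fc 79

[0] 0x0c->0x17 len=3 : 20 94 e2
[1] 0x03->0x18 len=6 : 79 10 4c b9 56 d2
[2] 0x08->0x1d len=8 : d2 4d 7b 13 20 94 e2 d9
[3] 0x03->0x22 len=4 : 79 10 4c b9
[4] 0x22->0x0e len=4 : 79 10 4c b9
query mem[0x10]=0x4c, mem[0x12]=0xfc, mem[0x22]=0x79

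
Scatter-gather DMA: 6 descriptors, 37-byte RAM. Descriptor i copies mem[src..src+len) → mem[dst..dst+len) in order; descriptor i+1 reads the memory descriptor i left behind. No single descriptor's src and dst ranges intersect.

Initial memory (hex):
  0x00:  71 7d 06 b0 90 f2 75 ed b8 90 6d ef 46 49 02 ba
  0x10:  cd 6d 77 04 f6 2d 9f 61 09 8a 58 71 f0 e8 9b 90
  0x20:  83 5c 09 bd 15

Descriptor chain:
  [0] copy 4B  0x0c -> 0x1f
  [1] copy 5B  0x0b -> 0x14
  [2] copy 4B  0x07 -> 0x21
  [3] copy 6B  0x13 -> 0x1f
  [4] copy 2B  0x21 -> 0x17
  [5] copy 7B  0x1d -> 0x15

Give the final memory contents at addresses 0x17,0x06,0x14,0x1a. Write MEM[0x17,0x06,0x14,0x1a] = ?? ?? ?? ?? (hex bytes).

MEM[0x17,0x06,0x14,0x1a] = 04 75 ef 49

#0 dst[0x1f+4] := {0x46,0x49,0x02,0xba}
#1 dst[0x14+5] := {0xef,0x46,0x49,0x02,0xba}
#2 dst[0x21+4] := {0xed,0xb8,0x90,0x6d}
#3 dst[0x1f+6] := {0x04,0xef,0x46,0x49,0x02,0xba}
#4 dst[0x17+2] := {0x46,0x49}
#5 dst[0x15+7] := {0xe8,0x9b,0x04,0xef,0x46,0x49,0x02}
query mem[0x17]=0x04, mem[0x06]=0x75, mem[0x14]=0xef, mem[0x1a]=0x49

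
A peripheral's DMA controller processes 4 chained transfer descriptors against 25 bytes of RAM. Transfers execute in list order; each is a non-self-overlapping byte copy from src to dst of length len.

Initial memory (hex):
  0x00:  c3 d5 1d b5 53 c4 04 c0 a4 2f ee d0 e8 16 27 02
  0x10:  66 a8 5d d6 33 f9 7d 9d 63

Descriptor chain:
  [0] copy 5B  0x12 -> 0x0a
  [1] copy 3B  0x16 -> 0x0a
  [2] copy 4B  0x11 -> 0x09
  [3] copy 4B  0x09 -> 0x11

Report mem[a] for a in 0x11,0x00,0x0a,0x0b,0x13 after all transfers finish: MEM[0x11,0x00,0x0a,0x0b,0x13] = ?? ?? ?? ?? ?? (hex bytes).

[0] 0x12->0x0a len=5 : 5d d6 33 f9 7d
[1] 0x16->0x0a len=3 : 7d 9d 63
[2] 0x11->0x09 len=4 : a8 5d d6 33
[3] 0x09->0x11 len=4 : a8 5d d6 33
query mem[0x11]=0xa8, mem[0x00]=0xc3, mem[0x0a]=0x5d, mem[0x0b]=0xd6, mem[0x13]=0xd6

MEM[0x11,0x00,0x0a,0x0b,0x13] = a8 c3 5d d6 d6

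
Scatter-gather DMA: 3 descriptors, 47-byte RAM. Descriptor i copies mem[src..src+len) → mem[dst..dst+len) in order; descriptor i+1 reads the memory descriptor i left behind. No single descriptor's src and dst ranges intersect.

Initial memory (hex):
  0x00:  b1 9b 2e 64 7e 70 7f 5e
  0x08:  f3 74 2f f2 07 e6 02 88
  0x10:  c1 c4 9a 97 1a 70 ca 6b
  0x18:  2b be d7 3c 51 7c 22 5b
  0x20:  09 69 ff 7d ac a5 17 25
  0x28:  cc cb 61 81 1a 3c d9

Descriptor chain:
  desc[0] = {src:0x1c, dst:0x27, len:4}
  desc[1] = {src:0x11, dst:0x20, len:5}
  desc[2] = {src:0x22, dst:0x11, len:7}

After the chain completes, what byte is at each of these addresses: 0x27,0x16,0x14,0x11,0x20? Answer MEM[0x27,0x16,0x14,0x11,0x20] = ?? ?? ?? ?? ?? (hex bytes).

#0 dst[0x27+4] := {0x51,0x7c,0x22,0x5b}
#1 dst[0x20+5] := {0xc4,0x9a,0x97,0x1a,0x70}
#2 dst[0x11+7] := {0x97,0x1a,0x70,0xa5,0x17,0x51,0x7c}
query mem[0x27]=0x51, mem[0x16]=0x51, mem[0x14]=0xa5, mem[0x11]=0x97, mem[0x20]=0xc4

MEM[0x27,0x16,0x14,0x11,0x20] = 51 51 a5 97 c4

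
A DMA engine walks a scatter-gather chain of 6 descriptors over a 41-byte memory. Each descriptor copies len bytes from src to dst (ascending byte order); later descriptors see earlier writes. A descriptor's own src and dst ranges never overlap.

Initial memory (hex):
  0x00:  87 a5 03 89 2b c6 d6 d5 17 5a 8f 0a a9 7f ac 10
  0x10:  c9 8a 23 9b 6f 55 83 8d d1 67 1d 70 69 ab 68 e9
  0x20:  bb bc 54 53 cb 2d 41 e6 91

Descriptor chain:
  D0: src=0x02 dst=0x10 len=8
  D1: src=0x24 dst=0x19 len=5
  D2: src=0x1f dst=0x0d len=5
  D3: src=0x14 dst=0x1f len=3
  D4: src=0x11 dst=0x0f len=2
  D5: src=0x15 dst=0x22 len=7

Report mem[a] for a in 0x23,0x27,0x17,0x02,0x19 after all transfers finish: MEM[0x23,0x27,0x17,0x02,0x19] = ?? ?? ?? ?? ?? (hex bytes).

MEM[0x23,0x27,0x17,0x02,0x19] = 17 2d 5a 03 cb

[0] 0x02->0x10 len=8 : 03 89 2b c6 d6 d5 17 5a
[1] 0x24->0x19 len=5 : cb 2d 41 e6 91
[2] 0x1f->0x0d len=5 : e9 bb bc 54 53
[3] 0x14->0x1f len=3 : d6 d5 17
[4] 0x11->0x0f len=2 : 53 2b
[5] 0x15->0x22 len=7 : d5 17 5a d1 cb 2d 41
query mem[0x23]=0x17, mem[0x27]=0x2d, mem[0x17]=0x5a, mem[0x02]=0x03, mem[0x19]=0xcb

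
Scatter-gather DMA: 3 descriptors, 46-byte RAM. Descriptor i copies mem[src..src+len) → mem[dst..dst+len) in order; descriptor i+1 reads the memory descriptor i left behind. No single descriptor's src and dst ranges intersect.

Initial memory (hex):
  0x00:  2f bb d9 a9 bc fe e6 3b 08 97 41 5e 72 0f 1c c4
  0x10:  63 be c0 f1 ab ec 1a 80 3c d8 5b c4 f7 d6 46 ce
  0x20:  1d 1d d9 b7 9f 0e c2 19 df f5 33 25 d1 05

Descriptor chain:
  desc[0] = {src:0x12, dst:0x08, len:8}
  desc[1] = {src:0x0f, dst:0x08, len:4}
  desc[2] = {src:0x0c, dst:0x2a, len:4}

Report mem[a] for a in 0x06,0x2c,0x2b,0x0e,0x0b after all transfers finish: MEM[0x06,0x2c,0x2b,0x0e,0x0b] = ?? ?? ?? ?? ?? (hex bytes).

MEM[0x06,0x2c,0x2b,0x0e,0x0b] = e6 3c 80 3c c0

  after D0: wrote 8B at 0x08 = c0f1abec1a803cd8
  after D1: wrote 4B at 0x08 = d863bec0
  after D2: wrote 4B at 0x2a = 1a803cd8
query mem[0x06]=0xe6, mem[0x2c]=0x3c, mem[0x2b]=0x80, mem[0x0e]=0x3c, mem[0x0b]=0xc0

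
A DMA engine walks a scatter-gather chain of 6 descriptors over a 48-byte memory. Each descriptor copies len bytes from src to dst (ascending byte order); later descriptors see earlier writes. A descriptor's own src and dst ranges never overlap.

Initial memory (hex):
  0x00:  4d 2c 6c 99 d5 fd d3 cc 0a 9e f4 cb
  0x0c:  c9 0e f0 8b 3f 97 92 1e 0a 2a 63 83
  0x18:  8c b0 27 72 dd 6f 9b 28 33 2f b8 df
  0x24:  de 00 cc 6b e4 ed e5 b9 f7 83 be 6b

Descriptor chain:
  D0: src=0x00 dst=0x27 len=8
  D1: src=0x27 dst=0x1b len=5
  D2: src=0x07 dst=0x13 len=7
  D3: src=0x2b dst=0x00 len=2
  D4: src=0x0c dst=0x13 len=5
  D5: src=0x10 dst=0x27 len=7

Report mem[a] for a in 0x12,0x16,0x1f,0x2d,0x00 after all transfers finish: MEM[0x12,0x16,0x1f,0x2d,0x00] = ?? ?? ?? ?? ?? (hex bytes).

D0: mem[0x27..0x2e] <- [4d 2c 6c 99 d5 fd d3 cc]
D1: mem[0x1b..0x1f] <- [4d 2c 6c 99 d5]
D2: mem[0x13..0x19] <- [cc 0a 9e f4 cb c9 0e]
D3: mem[0x00..0x01] <- [d5 fd]
D4: mem[0x13..0x17] <- [c9 0e f0 8b 3f]
D5: mem[0x27..0x2d] <- [3f 97 92 c9 0e f0 8b]
query mem[0x12]=0x92, mem[0x16]=0x8b, mem[0x1f]=0xd5, mem[0x2d]=0x8b, mem[0x00]=0xd5

MEM[0x12,0x16,0x1f,0x2d,0x00] = 92 8b d5 8b d5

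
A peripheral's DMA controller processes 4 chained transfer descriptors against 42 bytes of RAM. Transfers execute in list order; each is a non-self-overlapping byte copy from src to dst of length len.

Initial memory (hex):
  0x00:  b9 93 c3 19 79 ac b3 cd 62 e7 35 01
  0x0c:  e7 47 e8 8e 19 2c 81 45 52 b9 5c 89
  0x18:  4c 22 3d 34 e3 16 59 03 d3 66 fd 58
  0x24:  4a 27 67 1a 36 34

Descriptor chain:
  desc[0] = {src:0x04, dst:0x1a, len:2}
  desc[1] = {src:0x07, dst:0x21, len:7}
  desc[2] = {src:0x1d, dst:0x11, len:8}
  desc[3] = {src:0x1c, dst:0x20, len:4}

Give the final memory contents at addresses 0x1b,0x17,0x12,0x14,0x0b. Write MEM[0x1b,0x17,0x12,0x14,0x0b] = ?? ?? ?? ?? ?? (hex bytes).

[0] 0x04->0x1a len=2 : 79 ac
[1] 0x07->0x21 len=7 : cd 62 e7 35 01 e7 47
[2] 0x1d->0x11 len=8 : 16 59 03 d3 cd 62 e7 35
[3] 0x1c->0x20 len=4 : e3 16 59 03
query mem[0x1b]=0xac, mem[0x17]=0xe7, mem[0x12]=0x59, mem[0x14]=0xd3, mem[0x0b]=0x01

MEM[0x1b,0x17,0x12,0x14,0x0b] = ac e7 59 d3 01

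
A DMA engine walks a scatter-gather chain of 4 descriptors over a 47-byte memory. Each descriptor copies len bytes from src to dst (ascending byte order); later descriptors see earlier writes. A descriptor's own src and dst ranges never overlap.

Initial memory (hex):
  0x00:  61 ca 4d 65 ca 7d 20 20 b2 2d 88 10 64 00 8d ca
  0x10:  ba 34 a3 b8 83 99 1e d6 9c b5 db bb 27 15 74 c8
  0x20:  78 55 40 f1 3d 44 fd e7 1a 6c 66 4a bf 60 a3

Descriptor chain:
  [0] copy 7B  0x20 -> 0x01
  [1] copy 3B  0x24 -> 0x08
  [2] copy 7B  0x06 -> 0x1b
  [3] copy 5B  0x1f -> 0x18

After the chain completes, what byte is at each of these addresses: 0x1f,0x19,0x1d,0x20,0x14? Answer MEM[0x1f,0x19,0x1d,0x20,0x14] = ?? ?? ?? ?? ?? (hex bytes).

[0] 0x20->0x01 len=7 : 78 55 40 f1 3d 44 fd
[1] 0x24->0x08 len=3 : 3d 44 fd
[2] 0x06->0x1b len=7 : 44 fd 3d 44 fd 10 64
[3] 0x1f->0x18 len=5 : fd 10 64 40 f1
query mem[0x1f]=0xfd, mem[0x19]=0x10, mem[0x1d]=0x3d, mem[0x20]=0x10, mem[0x14]=0x83

MEM[0x1f,0x19,0x1d,0x20,0x14] = fd 10 3d 10 83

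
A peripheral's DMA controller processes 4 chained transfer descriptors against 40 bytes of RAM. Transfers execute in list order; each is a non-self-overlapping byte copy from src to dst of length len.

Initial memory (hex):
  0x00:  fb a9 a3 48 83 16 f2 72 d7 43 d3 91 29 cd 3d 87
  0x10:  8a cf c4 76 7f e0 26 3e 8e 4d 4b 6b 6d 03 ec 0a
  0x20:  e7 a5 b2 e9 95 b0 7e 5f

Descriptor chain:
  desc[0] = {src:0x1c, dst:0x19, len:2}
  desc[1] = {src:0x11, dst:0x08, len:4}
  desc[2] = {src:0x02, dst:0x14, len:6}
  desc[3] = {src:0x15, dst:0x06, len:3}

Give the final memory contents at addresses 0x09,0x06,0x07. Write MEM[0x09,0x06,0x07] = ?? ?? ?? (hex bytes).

D0: mem[0x19..0x1a] <- [6d 03]
D1: mem[0x08..0x0b] <- [cf c4 76 7f]
D2: mem[0x14..0x19] <- [a3 48 83 16 f2 72]
D3: mem[0x06..0x08] <- [48 83 16]
query mem[0x09]=0xc4, mem[0x06]=0x48, mem[0x07]=0x83

MEM[0x09,0x06,0x07] = c4 48 83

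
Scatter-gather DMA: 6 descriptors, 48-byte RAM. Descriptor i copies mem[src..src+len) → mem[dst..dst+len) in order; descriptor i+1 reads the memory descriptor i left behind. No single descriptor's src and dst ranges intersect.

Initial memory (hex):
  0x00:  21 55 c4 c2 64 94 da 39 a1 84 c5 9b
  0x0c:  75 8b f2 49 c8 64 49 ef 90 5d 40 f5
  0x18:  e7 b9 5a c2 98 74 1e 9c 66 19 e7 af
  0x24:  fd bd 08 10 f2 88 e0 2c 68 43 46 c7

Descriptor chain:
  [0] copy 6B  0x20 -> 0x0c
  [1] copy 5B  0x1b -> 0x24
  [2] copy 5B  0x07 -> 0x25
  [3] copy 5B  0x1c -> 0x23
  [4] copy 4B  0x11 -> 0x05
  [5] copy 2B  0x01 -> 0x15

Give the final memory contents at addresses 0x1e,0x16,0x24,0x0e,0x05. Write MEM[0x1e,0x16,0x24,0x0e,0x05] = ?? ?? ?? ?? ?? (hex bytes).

MEM[0x1e,0x16,0x24,0x0e,0x05] = 1e c4 74 e7 bd

  after D0: wrote 6B at 0x0c = 6619e7affdbd
  after D1: wrote 5B at 0x24 = c298741e9c
  after D2: wrote 5B at 0x25 = 39a184c59b
  after D3: wrote 5B at 0x23 = 98741e9c66
  after D4: wrote 4B at 0x05 = bd49ef90
  after D5: wrote 2B at 0x15 = 55c4
query mem[0x1e]=0x1e, mem[0x16]=0xc4, mem[0x24]=0x74, mem[0x0e]=0xe7, mem[0x05]=0xbd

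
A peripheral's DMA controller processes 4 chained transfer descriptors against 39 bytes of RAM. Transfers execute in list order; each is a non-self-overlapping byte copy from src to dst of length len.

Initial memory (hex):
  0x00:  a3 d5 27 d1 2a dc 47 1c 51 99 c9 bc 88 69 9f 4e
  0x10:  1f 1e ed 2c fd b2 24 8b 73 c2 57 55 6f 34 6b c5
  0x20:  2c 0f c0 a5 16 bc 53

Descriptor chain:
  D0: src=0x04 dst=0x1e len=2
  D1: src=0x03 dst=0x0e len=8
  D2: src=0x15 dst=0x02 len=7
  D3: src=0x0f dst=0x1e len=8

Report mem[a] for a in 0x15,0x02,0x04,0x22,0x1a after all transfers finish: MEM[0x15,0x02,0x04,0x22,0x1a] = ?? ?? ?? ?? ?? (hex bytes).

D0: mem[0x1e..0x1f] <- [2a dc]
D1: mem[0x0e..0x15] <- [d1 2a dc 47 1c 51 99 c9]
D2: mem[0x02..0x08] <- [c9 24 8b 73 c2 57 55]
D3: mem[0x1e..0x25] <- [2a dc 47 1c 51 99 c9 24]
query mem[0x15]=0xc9, mem[0x02]=0xc9, mem[0x04]=0x8b, mem[0x22]=0x51, mem[0x1a]=0x57

MEM[0x15,0x02,0x04,0x22,0x1a] = c9 c9 8b 51 57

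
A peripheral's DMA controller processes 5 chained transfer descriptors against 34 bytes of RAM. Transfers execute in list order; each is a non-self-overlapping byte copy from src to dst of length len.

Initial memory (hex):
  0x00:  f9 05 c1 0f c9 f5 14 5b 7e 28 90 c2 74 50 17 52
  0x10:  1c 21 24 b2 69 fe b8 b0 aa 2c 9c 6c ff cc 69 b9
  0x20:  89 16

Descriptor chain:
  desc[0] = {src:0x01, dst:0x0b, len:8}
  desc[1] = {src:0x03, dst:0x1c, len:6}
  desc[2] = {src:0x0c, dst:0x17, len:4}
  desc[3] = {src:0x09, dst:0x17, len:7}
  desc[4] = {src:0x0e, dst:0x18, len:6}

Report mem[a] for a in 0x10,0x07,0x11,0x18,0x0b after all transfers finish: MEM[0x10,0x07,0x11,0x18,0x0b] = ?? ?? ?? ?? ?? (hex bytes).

D0: mem[0x0b..0x12] <- [05 c1 0f c9 f5 14 5b 7e]
D1: mem[0x1c..0x21] <- [0f c9 f5 14 5b 7e]
D2: mem[0x17..0x1a] <- [c1 0f c9 f5]
D3: mem[0x17..0x1d] <- [28 90 05 c1 0f c9 f5]
D4: mem[0x18..0x1d] <- [c9 f5 14 5b 7e b2]
query mem[0x10]=0x14, mem[0x07]=0x5b, mem[0x11]=0x5b, mem[0x18]=0xc9, mem[0x0b]=0x05

MEM[0x10,0x07,0x11,0x18,0x0b] = 14 5b 5b c9 05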